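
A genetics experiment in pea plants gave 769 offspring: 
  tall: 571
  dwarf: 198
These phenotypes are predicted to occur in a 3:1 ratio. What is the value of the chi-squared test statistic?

0.229

The 3:1 ratio has 4 parts, so with N = 769 the expected counts are:
  tall: 769 × 3/4 = 576.75
  dwarf: 769 × 1/4 = 192.25
χ² = Σ (O − E)² / E
  tall: (571 − 576.75)² / 576.75 = 0.0573
  dwarf: (198 − 192.25)² / 192.25 = 0.1720
χ² = 0.0573 + 0.1720 = 0.2293 ≈ 0.229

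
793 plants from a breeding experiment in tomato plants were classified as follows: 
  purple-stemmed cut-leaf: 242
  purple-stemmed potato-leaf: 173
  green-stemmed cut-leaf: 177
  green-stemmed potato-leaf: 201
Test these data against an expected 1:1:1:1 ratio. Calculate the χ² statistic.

15.187

The 1:1:1:1 ratio has 4 parts, so with N = 793 the expected counts are:
  purple-stemmed cut-leaf: 793 × 1/4 = 198.25
  purple-stemmed potato-leaf: 793 × 1/4 = 198.25
  green-stemmed cut-leaf: 793 × 1/4 = 198.25
  green-stemmed potato-leaf: 793 × 1/4 = 198.25
χ² = Σ (O − E)² / E
  purple-stemmed cut-leaf: (242 − 198.25)² / 198.25 = 9.6548
  purple-stemmed potato-leaf: (173 − 198.25)² / 198.25 = 3.2160
  green-stemmed cut-leaf: (177 − 198.25)² / 198.25 = 2.2777
  green-stemmed potato-leaf: (201 − 198.25)² / 198.25 = 0.0381
χ² = 9.6548 + 3.2160 + 2.2777 + 0.0381 = 15.1866 ≈ 15.187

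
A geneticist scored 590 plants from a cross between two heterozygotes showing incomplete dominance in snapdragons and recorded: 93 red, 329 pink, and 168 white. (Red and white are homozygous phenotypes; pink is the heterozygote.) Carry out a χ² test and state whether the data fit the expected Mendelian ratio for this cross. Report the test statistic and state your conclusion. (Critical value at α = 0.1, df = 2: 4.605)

26.905; not consistent

With incomplete dominance, a heterozygote × heterozygote cross gives a 1:2:1 phenotypic ratio.
Total ratio parts = 4. Expected numbers out of 590:
  red: 590 × 1/4 = 147.5
  pink: 590 × 2/4 = 295
  white: 590 × 1/4 = 147.5
χ² = Σ (O − E)² / E
  red: (93 − 147.5)² / 147.5 = 20.1373
  pink: (329 − 295)² / 295 = 3.9186
  white: (168 − 147.5)² / 147.5 = 2.8492
χ² = 20.1373 + 3.9186 + 2.8492 = 26.9051 ≈ 26.905
Degrees of freedom = 3 − 1 = 2; critical value at α = 0.1 is 4.605.
Since 26.905 > 4.605, we reject the null hypothesis — the data do not fit the 1:2:1 ratio.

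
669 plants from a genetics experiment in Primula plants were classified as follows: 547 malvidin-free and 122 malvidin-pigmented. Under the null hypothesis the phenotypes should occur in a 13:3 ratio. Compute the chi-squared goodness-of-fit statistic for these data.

0.116

Total ratio parts = 16. Expected numbers out of 669:
  malvidin-free: 669 × 13/16 = 543.5625
  malvidin-pigmented: 669 × 3/16 = 125.4375
χ² = Σ (O − E)² / E
  malvidin-free: (547 − 543.5625)² / 543.5625 = 0.0217
  malvidin-pigmented: (122 − 125.4375)² / 125.4375 = 0.0942
χ² = 0.0217 + 0.0942 = 0.1159 ≈ 0.116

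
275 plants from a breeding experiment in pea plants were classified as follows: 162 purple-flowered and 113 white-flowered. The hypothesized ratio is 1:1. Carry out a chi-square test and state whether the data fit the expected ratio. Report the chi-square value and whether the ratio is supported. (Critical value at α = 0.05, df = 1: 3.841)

Under the 1:1 hypothesis (Σ ratio = 2, N = 275):
  purple-flowered: 275 × 1/2 = 137.5
  white-flowered: 275 × 1/2 = 137.5
χ² = Σ (O − E)² / E
  purple-flowered: (162 − 137.5)² / 137.5 = 4.3655
  white-flowered: (113 − 137.5)² / 137.5 = 4.3655
χ² = 4.3655 + 4.3655 = 8.731
Degrees of freedom = 2 − 1 = 1; critical value at α = 0.05 is 3.841.
Since 8.731 > 3.841, we reject the null hypothesis — the data do not fit the 1:1 ratio.

8.731; not consistent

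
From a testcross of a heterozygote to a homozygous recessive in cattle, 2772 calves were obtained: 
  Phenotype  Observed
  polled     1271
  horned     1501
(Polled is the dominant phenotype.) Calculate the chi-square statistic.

19.084

A testcross of a heterozygote (Aa × aa) gives a 1:1 phenotypic ratio.
Expected counts for N = 2772 under a 1:1 ratio (total parts = 2):
  polled: 2772 × 1/2 = 1386
  horned: 2772 × 1/2 = 1386
χ² = Σ (O − E)² / E
  polled: (1271 − 1386)² / 1386 = 9.5418
  horned: (1501 − 1386)² / 1386 = 9.5418
χ² = 9.5418 + 9.5418 = 19.0836 ≈ 19.084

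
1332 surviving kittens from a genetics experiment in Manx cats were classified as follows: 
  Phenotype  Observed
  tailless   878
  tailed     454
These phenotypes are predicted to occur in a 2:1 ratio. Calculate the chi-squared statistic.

0.338

Total ratio parts = 3. Expected numbers out of 1332:
  tailless: 1332 × 2/3 = 888
  tailed: 1332 × 1/3 = 444
χ² = Σ (O − E)² / E
  tailless: (878 − 888)² / 888 = 0.1126
  tailed: (454 − 444)² / 444 = 0.2252
χ² = 0.1126 + 0.2252 = 0.3378 ≈ 0.338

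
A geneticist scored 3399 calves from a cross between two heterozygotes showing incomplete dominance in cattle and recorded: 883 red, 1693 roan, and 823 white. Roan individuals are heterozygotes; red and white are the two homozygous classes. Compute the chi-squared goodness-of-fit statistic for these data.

With incomplete dominance, a heterozygote × heterozygote cross gives a 1:2:1 phenotypic ratio.
The 1:2:1 ratio has 4 parts, so with N = 3399 the expected counts are:
  red: 3399 × 1/4 = 849.75
  roan: 3399 × 2/4 = 1699.5
  white: 3399 × 1/4 = 849.75
χ² = Σ (O − E)² / E
  red: (883 − 849.75)² / 849.75 = 1.3010
  roan: (1693 − 1699.5)² / 1699.5 = 0.0249
  white: (823 − 849.75)² / 849.75 = 0.8421
χ² = 1.3010 + 0.0249 + 0.8421 = 2.168

2.168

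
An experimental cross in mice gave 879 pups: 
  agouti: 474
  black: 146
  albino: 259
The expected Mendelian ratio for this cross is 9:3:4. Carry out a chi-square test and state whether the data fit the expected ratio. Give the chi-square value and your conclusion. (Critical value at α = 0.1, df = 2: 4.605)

Under the 9:3:4 hypothesis (Σ ratio = 16, N = 879):
  agouti: 879 × 9/16 = 494.4375
  black: 879 × 3/16 = 164.8125
  albino: 879 × 4/16 = 219.75
χ² = Σ (O − E)² / E
  agouti: (474 − 494.4375)² / 494.4375 = 0.8448
  black: (146 − 164.8125)² / 164.8125 = 2.1474
  albino: (259 − 219.75)² / 219.75 = 7.0105
χ² = 0.8448 + 2.1474 + 7.0105 = 10.0027 ≈ 10.003
Degrees of freedom = 3 − 1 = 2; critical value at α = 0.1 is 4.605.
Since 10.003 > 4.605, we reject the null hypothesis — the data do not fit the 9:3:4 ratio.

10.003; not consistent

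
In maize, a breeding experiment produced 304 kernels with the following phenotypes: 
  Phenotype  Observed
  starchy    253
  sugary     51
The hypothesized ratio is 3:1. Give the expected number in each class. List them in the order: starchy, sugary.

228, 76

Total ratio parts = 4. Expected numbers out of 304:
  starchy: 304 × 3/4 = 228
  sugary: 304 × 1/4 = 76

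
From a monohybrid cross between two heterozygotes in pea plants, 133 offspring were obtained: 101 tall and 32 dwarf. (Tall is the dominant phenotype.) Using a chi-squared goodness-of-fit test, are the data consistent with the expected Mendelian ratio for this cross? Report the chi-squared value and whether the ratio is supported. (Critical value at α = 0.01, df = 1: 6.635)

0.063; consistent

For a monohybrid cross between heterozygotes with complete dominance, the expected phenotypic ratio is 3:1.
Under the 3:1 hypothesis (Σ ratio = 4, N = 133):
  tall: 133 × 3/4 = 99.75
  dwarf: 133 × 1/4 = 33.25
χ² = Σ (O − E)² / E
  tall: (101 − 99.75)² / 99.75 = 0.0157
  dwarf: (32 − 33.25)² / 33.25 = 0.0470
χ² = 0.0157 + 0.0470 = 0.0627 ≈ 0.063
Degrees of freedom = 2 − 1 = 1; critical value at α = 0.01 is 6.635.
Since 0.063 < 6.635, we fail to reject the null hypothesis — the data are consistent with the 3:1 ratio.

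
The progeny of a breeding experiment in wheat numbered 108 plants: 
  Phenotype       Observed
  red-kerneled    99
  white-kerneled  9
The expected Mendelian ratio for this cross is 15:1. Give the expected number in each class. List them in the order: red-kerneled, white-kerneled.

101.25, 6.75

The 15:1 ratio has 16 parts, so with N = 108 the expected counts are:
  red-kerneled: 108 × 15/16 = 101.25
  white-kerneled: 108 × 1/16 = 6.75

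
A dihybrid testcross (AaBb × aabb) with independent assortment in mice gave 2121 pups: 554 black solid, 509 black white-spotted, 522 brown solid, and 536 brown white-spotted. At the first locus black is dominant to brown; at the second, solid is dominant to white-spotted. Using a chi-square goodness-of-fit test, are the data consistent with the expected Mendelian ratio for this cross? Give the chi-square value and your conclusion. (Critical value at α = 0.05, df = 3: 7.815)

A dihybrid testcross with independent assortment gives a 1:1:1:1 ratio.
Under the 1:1:1:1 hypothesis (Σ ratio = 4, N = 2121):
  black solid: 2121 × 1/4 = 530.25
  black white-spotted: 2121 × 1/4 = 530.25
  brown solid: 2121 × 1/4 = 530.25
  brown white-spotted: 2121 × 1/4 = 530.25
χ² = Σ (O − E)² / E
  black solid: (554 − 530.25)² / 530.25 = 1.0638
  black white-spotted: (509 − 530.25)² / 530.25 = 0.8516
  brown solid: (522 − 530.25)² / 530.25 = 0.1284
  brown white-spotted: (536 − 530.25)² / 530.25 = 0.0624
χ² = 1.0638 + 0.8516 + 0.1284 + 0.0624 = 2.1062 ≈ 2.106
Degrees of freedom = 4 − 1 = 3; critical value at α = 0.05 is 7.815.
Since 2.106 < 7.815, we fail to reject the null hypothesis — the data are consistent with the 1:1:1:1 ratio.

2.106; consistent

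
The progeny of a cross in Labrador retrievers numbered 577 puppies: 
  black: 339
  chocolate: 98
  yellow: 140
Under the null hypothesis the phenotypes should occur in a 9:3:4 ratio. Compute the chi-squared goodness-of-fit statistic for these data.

1.727

Expected counts for N = 577 under a 9:3:4 ratio (total parts = 16):
  black: 577 × 9/16 = 324.5625
  chocolate: 577 × 3/16 = 108.1875
  yellow: 577 × 4/16 = 144.25
χ² = Σ (O − E)² / E
  black: (339 − 324.5625)² / 324.5625 = 0.6422
  chocolate: (98 − 108.1875)² / 108.1875 = 0.9593
  yellow: (140 − 144.25)² / 144.25 = 0.1252
χ² = 0.6422 + 0.9593 + 0.1252 = 1.7267 ≈ 1.727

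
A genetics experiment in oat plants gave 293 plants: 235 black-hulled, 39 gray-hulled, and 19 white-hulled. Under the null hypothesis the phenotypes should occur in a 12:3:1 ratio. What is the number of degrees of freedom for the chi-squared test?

2

A goodness-of-fit test with 3 phenotype classes has df = 3 − 1 = 2.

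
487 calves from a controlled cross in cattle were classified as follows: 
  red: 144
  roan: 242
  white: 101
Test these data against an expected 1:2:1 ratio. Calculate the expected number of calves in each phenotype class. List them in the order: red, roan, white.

121.75, 243.5, 121.75

Expected counts for N = 487 under a 1:2:1 ratio (total parts = 4):
  red: 487 × 1/4 = 121.75
  roan: 487 × 2/4 = 243.5
  white: 487 × 1/4 = 121.75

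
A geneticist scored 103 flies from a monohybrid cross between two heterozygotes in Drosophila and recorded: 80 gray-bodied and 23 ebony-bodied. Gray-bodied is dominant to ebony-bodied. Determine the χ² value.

0.392

For a monohybrid cross between heterozygotes with complete dominance, the expected phenotypic ratio is 3:1.
Under the 3:1 hypothesis (Σ ratio = 4, N = 103):
  gray-bodied: 103 × 3/4 = 77.25
  ebony-bodied: 103 × 1/4 = 25.75
χ² = Σ (O − E)² / E
  gray-bodied: (80 − 77.25)² / 77.25 = 0.0979
  ebony-bodied: (23 − 25.75)² / 25.75 = 0.2937
χ² = 0.0979 + 0.2937 = 0.3916 ≈ 0.392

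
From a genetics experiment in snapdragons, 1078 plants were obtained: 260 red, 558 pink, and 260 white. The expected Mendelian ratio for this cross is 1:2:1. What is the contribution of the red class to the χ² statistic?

0.335

Total ratio parts = 4. Expected numbers out of 1078:
  red: 1078 × 1/4 = 269.5
  pink: 1078 × 2/4 = 539
  white: 1078 × 1/4 = 269.5
Contribution of red: (260 − 269.5)² / 269.5 = 0.3349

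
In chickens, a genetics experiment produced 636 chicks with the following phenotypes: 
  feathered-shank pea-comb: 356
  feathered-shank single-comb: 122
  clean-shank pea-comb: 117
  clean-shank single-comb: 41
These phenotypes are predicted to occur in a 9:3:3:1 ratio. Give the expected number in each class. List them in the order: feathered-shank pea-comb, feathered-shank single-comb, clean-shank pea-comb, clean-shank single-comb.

357.75, 119.25, 119.25, 39.75

Under the 9:3:3:1 hypothesis (Σ ratio = 16, N = 636):
  feathered-shank pea-comb: 636 × 9/16 = 357.75
  feathered-shank single-comb: 636 × 3/16 = 119.25
  clean-shank pea-comb: 636 × 3/16 = 119.25
  clean-shank single-comb: 636 × 1/16 = 39.75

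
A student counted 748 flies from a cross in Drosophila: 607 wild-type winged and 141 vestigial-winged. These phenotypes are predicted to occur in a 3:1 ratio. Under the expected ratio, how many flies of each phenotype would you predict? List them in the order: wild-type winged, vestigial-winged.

Total ratio parts = 4. Expected numbers out of 748:
  wild-type winged: 748 × 3/4 = 561
  vestigial-winged: 748 × 1/4 = 187

561, 187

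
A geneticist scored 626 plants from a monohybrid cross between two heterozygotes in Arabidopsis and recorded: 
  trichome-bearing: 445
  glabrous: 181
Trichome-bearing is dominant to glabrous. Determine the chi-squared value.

For a monohybrid cross between heterozygotes with complete dominance, the expected phenotypic ratio is 3:1.
The 3:1 ratio has 4 parts, so with N = 626 the expected counts are:
  trichome-bearing: 626 × 3/4 = 469.5
  glabrous: 626 × 1/4 = 156.5
χ² = Σ (O − E)² / E
  trichome-bearing: (445 − 469.5)² / 469.5 = 1.2785
  glabrous: (181 − 156.5)² / 156.5 = 3.8355
χ² = 1.2785 + 3.8355 = 5.114

5.114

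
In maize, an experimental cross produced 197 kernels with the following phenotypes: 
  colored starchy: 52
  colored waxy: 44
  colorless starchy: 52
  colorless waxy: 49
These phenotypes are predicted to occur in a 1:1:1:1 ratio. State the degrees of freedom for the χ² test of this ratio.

3

A goodness-of-fit test with 4 phenotype classes has df = 4 − 1 = 3.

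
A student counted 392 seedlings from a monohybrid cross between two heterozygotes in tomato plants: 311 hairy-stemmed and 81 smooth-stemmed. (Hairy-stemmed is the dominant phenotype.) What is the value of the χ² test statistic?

3.932

For a monohybrid cross between heterozygotes with complete dominance, the expected phenotypic ratio is 3:1.
Total ratio parts = 4. Expected numbers out of 392:
  hairy-stemmed: 392 × 3/4 = 294
  smooth-stemmed: 392 × 1/4 = 98
χ² = Σ (O − E)² / E
  hairy-stemmed: (311 − 294)² / 294 = 0.9830
  smooth-stemmed: (81 − 98)² / 98 = 2.9490
χ² = 0.9830 + 2.9490 = 3.932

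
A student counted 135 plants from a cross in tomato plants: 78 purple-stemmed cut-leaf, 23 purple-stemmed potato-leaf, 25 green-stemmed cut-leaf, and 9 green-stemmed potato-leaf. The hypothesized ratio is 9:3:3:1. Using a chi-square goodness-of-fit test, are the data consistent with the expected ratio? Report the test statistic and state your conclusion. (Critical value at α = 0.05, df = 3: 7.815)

0.309; consistent

Expected counts for N = 135 under a 9:3:3:1 ratio (total parts = 16):
  purple-stemmed cut-leaf: 135 × 9/16 = 75.9375
  purple-stemmed potato-leaf: 135 × 3/16 = 25.3125
  green-stemmed cut-leaf: 135 × 3/16 = 25.3125
  green-stemmed potato-leaf: 135 × 1/16 = 8.4375
χ² = Σ (O − E)² / E
  purple-stemmed cut-leaf: (78 − 75.9375)² / 75.9375 = 0.0560
  purple-stemmed potato-leaf: (23 − 25.3125)² / 25.3125 = 0.2113
  green-stemmed cut-leaf: (25 − 25.3125)² / 25.3125 = 0.0039
  green-stemmed potato-leaf: (9 − 8.4375)² / 8.4375 = 0.0375
χ² = 0.0560 + 0.2113 + 0.0039 + 0.0375 = 0.3087 ≈ 0.309
Degrees of freedom = 4 − 1 = 3; critical value at α = 0.05 is 7.815.
Since 0.309 < 7.815, we fail to reject the null hypothesis — the data are consistent with the 9:3:3:1 ratio.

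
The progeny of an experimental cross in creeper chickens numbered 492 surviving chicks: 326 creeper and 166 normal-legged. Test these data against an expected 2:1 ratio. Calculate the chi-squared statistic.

0.037

Expected counts for N = 492 under a 2:1 ratio (total parts = 3):
  creeper: 492 × 2/3 = 328
  normal-legged: 492 × 1/3 = 164
χ² = Σ (O − E)² / E
  creeper: (326 − 328)² / 328 = 0.0122
  normal-legged: (166 − 164)² / 164 = 0.0244
χ² = 0.0122 + 0.0244 = 0.0366 ≈ 0.037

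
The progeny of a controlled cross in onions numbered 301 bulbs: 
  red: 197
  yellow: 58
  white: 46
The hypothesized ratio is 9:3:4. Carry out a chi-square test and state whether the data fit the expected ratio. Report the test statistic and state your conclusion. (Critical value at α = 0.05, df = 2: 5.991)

The 9:3:4 ratio has 16 parts, so with N = 301 the expected counts are:
  red: 301 × 9/16 = 169.3125
  yellow: 301 × 3/16 = 56.4375
  white: 301 × 4/16 = 75.25
χ² = Σ (O − E)² / E
  red: (197 − 169.3125)² / 169.3125 = 4.5277
  yellow: (58 − 56.4375)² / 56.4375 = 0.0433
  white: (46 − 75.25)² / 75.25 = 11.3696
χ² = 4.5277 + 0.0433 + 11.3696 = 15.9406 ≈ 15.941
Degrees of freedom = 3 − 1 = 2; critical value at α = 0.05 is 5.991.
Since 15.941 > 5.991, we reject the null hypothesis — the data do not fit the 9:3:4 ratio.

15.941; not consistent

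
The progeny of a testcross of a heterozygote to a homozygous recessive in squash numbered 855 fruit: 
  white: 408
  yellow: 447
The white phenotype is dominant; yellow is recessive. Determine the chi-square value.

A testcross of a heterozygote (Aa × aa) gives a 1:1 phenotypic ratio.
Under the 1:1 hypothesis (Σ ratio = 2, N = 855):
  white: 855 × 1/2 = 427.5
  yellow: 855 × 1/2 = 427.5
χ² = Σ (O − E)² / E
  white: (408 − 427.5)² / 427.5 = 0.8895
  yellow: (447 − 427.5)² / 427.5 = 0.8895
χ² = 0.8895 + 0.8895 = 1.779

1.779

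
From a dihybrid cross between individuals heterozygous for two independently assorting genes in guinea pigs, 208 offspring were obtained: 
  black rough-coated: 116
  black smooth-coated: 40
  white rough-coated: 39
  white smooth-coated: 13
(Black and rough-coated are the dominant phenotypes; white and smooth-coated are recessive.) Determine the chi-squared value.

0.034

A dihybrid F₂ with independent assortment and complete dominance at both loci gives a 9:3:3:1 phenotypic ratio.
The 9:3:3:1 ratio has 16 parts, so with N = 208 the expected counts are:
  black rough-coated: 208 × 9/16 = 117
  black smooth-coated: 208 × 3/16 = 39
  white rough-coated: 208 × 3/16 = 39
  white smooth-coated: 208 × 1/16 = 13
χ² = Σ (O − E)² / E
  black rough-coated: (116 − 117)² / 117 = 0.0085
  black smooth-coated: (40 − 39)² / 39 = 0.0256
  white rough-coated: (39 − 39)² / 39 = 0.0000
  white smooth-coated: (13 − 13)² / 13 = 0.0000
χ² = 0.0085 + 0.0256 + 0.0000 + 0.0000 = 0.0341 ≈ 0.034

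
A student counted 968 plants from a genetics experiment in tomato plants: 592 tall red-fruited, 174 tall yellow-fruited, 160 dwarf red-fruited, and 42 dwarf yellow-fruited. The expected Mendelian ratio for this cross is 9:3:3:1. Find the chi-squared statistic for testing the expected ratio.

12.657

Total ratio parts = 16. Expected numbers out of 968:
  tall red-fruited: 968 × 9/16 = 544.5
  tall yellow-fruited: 968 × 3/16 = 181.5
  dwarf red-fruited: 968 × 3/16 = 181.5
  dwarf yellow-fruited: 968 × 1/16 = 60.5
χ² = Σ (O − E)² / E
  tall red-fruited: (592 − 544.5)² / 544.5 = 4.1437
  tall yellow-fruited: (174 − 181.5)² / 181.5 = 0.3099
  dwarf red-fruited: (160 − 181.5)² / 181.5 = 2.5468
  dwarf yellow-fruited: (42 − 60.5)² / 60.5 = 5.6570
χ² = 4.1437 + 0.3099 + 2.5468 + 5.6570 = 12.6574 ≈ 12.657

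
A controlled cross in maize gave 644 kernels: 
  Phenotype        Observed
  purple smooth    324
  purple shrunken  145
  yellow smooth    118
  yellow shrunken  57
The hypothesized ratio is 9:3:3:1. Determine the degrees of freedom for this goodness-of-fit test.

A goodness-of-fit test with 4 phenotype classes has df = 4 − 1 = 3.

3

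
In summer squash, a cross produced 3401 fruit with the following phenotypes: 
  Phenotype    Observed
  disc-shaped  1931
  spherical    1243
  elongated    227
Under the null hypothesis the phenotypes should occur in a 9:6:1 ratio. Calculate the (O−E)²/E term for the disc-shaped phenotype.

0.168

Total ratio parts = 16. Expected numbers out of 3401:
  disc-shaped: 3401 × 9/16 = 1913.0625
  spherical: 3401 × 6/16 = 1275.375
  elongated: 3401 × 1/16 = 212.5625
Contribution of disc-shaped: (1931 − 1913.0625)² / 1913.0625 = 0.1682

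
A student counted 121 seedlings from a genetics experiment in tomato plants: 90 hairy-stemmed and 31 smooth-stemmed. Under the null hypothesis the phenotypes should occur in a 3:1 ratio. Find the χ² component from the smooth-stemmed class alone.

Under the 3:1 hypothesis (Σ ratio = 4, N = 121):
  hairy-stemmed: 121 × 3/4 = 90.75
  smooth-stemmed: 121 × 1/4 = 30.25
Contribution of smooth-stemmed: (31 − 30.25)² / 30.25 = 0.0186

0.019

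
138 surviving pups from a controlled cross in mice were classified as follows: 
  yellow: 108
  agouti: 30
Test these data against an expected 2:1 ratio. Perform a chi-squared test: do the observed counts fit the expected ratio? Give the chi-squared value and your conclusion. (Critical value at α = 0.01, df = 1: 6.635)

Total ratio parts = 3. Expected numbers out of 138:
  yellow: 138 × 2/3 = 92
  agouti: 138 × 1/3 = 46
χ² = Σ (O − E)² / E
  yellow: (108 − 92)² / 92 = 2.7826
  agouti: (30 − 46)² / 46 = 5.5652
χ² = 2.7826 + 5.5652 = 8.3478 ≈ 8.348
Degrees of freedom = 2 − 1 = 1; critical value at α = 0.01 is 6.635.
Since 8.348 > 6.635, we reject the null hypothesis — the data do not fit the 2:1 ratio.

8.348; not consistent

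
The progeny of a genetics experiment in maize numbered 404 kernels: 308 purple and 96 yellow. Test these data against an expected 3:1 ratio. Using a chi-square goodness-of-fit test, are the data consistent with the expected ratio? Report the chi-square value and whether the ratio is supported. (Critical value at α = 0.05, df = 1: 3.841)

Expected counts for N = 404 under a 3:1 ratio (total parts = 4):
  purple: 404 × 3/4 = 303
  yellow: 404 × 1/4 = 101
χ² = Σ (O − E)² / E
  purple: (308 − 303)² / 303 = 0.0825
  yellow: (96 − 101)² / 101 = 0.2475
χ² = 0.0825 + 0.2475 = 0.330
Degrees of freedom = 2 − 1 = 1; critical value at α = 0.05 is 3.841.
Since 0.330 < 3.841, we fail to reject the null hypothesis — the data are consistent with the 3:1 ratio.

0.330; consistent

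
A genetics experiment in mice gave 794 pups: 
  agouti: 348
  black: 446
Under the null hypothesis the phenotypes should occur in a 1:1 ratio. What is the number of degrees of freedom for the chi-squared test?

1

A goodness-of-fit test with 2 phenotype classes has df = 2 − 1 = 1.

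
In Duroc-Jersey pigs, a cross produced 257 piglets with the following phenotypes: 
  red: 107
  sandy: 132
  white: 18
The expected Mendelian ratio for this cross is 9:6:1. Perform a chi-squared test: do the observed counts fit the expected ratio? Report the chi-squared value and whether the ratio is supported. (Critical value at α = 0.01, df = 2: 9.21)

Total ratio parts = 16. Expected numbers out of 257:
  red: 257 × 9/16 = 144.5625
  sandy: 257 × 6/16 = 96.375
  white: 257 × 1/16 = 16.0625
χ² = Σ (O − E)² / E
  red: (107 − 144.5625)² / 144.5625 = 9.7601
  sandy: (132 − 96.375)² / 96.375 = 13.1688
  white: (18 − 16.0625)² / 16.0625 = 0.2337
χ² = 9.7601 + 13.1688 + 0.2337 = 23.1626 ≈ 23.163
Degrees of freedom = 3 − 1 = 2; critical value at α = 0.01 is 9.21.
Since 23.163 > 9.21, we reject the null hypothesis — the data do not fit the 9:6:1 ratio.

23.163; not consistent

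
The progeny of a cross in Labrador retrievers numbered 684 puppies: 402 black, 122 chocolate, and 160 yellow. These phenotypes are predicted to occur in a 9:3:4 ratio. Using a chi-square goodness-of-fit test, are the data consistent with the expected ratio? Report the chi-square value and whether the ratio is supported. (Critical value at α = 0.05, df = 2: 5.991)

1.786; consistent

The 9:3:4 ratio has 16 parts, so with N = 684 the expected counts are:
  black: 684 × 9/16 = 384.75
  chocolate: 684 × 3/16 = 128.25
  yellow: 684 × 4/16 = 171
χ² = Σ (O − E)² / E
  black: (402 − 384.75)² / 384.75 = 0.7734
  chocolate: (122 − 128.25)² / 128.25 = 0.3046
  yellow: (160 − 171)² / 171 = 0.7076
χ² = 0.7734 + 0.3046 + 0.7076 = 1.7856 ≈ 1.786
Degrees of freedom = 3 − 1 = 2; critical value at α = 0.05 is 5.991.
Since 1.786 < 5.991, we fail to reject the null hypothesis — the data are consistent with the 9:3:4 ratio.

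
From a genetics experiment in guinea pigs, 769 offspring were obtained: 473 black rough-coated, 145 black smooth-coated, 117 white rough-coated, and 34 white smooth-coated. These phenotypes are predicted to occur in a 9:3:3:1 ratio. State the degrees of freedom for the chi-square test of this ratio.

A goodness-of-fit test with 4 phenotype classes has df = 4 − 1 = 3.

3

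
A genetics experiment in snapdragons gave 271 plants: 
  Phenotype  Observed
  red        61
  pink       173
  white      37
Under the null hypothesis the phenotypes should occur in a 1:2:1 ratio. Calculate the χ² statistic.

25.007

The 1:2:1 ratio has 4 parts, so with N = 271 the expected counts are:
  red: 271 × 1/4 = 67.75
  pink: 271 × 2/4 = 135.5
  white: 271 × 1/4 = 67.75
χ² = Σ (O − E)² / E
  red: (61 − 67.75)² / 67.75 = 0.6725
  pink: (173 − 135.5)² / 135.5 = 10.3782
  white: (37 − 67.75)² / 67.75 = 13.9566
χ² = 0.6725 + 10.3782 + 13.9566 = 25.0073 ≈ 25.007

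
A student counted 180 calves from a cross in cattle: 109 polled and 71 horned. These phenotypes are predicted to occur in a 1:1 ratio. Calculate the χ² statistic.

8.022

Under the 1:1 hypothesis (Σ ratio = 2, N = 180):
  polled: 180 × 1/2 = 90
  horned: 180 × 1/2 = 90
χ² = Σ (O − E)² / E
  polled: (109 − 90)² / 90 = 4.0111
  horned: (71 − 90)² / 90 = 4.0111
χ² = 4.0111 + 4.0111 = 8.0222 ≈ 8.022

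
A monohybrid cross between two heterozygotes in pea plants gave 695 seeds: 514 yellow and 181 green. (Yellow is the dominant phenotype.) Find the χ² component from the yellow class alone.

0.101

For a monohybrid cross between heterozygotes with complete dominance, the expected phenotypic ratio is 3:1.
Expected counts for N = 695 under a 3:1 ratio (total parts = 4):
  yellow: 695 × 3/4 = 521.25
  green: 695 × 1/4 = 173.75
Contribution of yellow: (514 − 521.25)² / 521.25 = 0.1008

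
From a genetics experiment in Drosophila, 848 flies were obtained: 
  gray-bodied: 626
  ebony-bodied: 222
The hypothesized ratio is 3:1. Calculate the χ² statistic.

0.629

Under the 3:1 hypothesis (Σ ratio = 4, N = 848):
  gray-bodied: 848 × 3/4 = 636
  ebony-bodied: 848 × 1/4 = 212
χ² = Σ (O − E)² / E
  gray-bodied: (626 − 636)² / 636 = 0.1572
  ebony-bodied: (222 − 212)² / 212 = 0.4717
χ² = 0.1572 + 0.4717 = 0.6289 ≈ 0.629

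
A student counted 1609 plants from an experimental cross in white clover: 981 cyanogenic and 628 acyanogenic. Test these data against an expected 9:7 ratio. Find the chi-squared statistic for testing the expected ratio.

Total ratio parts = 16. Expected numbers out of 1609:
  cyanogenic: 1609 × 9/16 = 905.0625
  acyanogenic: 1609 × 7/16 = 703.9375
χ² = Σ (O − E)² / E
  cyanogenic: (981 − 905.0625)² / 905.0625 = 6.3714
  acyanogenic: (628 − 703.9375)² / 703.9375 = 8.1918
χ² = 6.3714 + 8.1918 = 14.5632 ≈ 14.563

14.563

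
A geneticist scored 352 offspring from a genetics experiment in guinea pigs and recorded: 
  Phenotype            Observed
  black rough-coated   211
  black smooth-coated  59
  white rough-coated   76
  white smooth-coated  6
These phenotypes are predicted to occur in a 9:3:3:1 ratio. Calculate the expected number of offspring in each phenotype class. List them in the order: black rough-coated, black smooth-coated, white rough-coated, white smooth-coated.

198, 66, 66, 22

Total ratio parts = 16. Expected numbers out of 352:
  black rough-coated: 352 × 9/16 = 198
  black smooth-coated: 352 × 3/16 = 66
  white rough-coated: 352 × 3/16 = 66
  white smooth-coated: 352 × 1/16 = 22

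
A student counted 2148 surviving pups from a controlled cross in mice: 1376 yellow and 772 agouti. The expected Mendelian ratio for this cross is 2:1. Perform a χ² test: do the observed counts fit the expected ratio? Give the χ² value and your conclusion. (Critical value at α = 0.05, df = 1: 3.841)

6.570; not consistent

Expected counts for N = 2148 under a 2:1 ratio (total parts = 3):
  yellow: 2148 × 2/3 = 1432
  agouti: 2148 × 1/3 = 716
χ² = Σ (O − E)² / E
  yellow: (1376 − 1432)² / 1432 = 2.1899
  agouti: (772 − 716)² / 716 = 4.3799
χ² = 2.1899 + 4.3799 = 6.5698 ≈ 6.570
Degrees of freedom = 2 − 1 = 1; critical value at α = 0.05 is 3.841.
Since 6.570 > 3.841, we reject the null hypothesis — the data do not fit the 2:1 ratio.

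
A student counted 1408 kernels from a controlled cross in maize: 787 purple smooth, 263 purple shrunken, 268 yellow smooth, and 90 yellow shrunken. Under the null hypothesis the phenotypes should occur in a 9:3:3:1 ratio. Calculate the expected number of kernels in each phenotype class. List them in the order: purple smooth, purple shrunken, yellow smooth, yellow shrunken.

Under the 9:3:3:1 hypothesis (Σ ratio = 16, N = 1408):
  purple smooth: 1408 × 9/16 = 792
  purple shrunken: 1408 × 3/16 = 264
  yellow smooth: 1408 × 3/16 = 264
  yellow shrunken: 1408 × 1/16 = 88

792, 264, 264, 88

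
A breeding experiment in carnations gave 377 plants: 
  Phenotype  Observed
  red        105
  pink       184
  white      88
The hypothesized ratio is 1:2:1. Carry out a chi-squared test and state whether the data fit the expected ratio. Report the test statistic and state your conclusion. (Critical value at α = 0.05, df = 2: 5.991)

Under the 1:2:1 hypothesis (Σ ratio = 4, N = 377):
  red: 377 × 1/4 = 94.25
  pink: 377 × 2/4 = 188.5
  white: 377 × 1/4 = 94.25
χ² = Σ (O − E)² / E
  red: (105 − 94.25)² / 94.25 = 1.2261
  pink: (184 − 188.5)² / 188.5 = 0.1074
  white: (88 − 94.25)² / 94.25 = 0.4145
χ² = 1.2261 + 0.1074 + 0.4145 = 1.748
Degrees of freedom = 3 − 1 = 2; critical value at α = 0.05 is 5.991.
Since 1.748 < 5.991, we fail to reject the null hypothesis — the data are consistent with the 1:2:1 ratio.

1.748; consistent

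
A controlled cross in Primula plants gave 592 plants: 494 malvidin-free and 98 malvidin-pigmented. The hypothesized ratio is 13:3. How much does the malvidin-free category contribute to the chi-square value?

0.351

The 13:3 ratio has 16 parts, so with N = 592 the expected counts are:
  malvidin-free: 592 × 13/16 = 481
  malvidin-pigmented: 592 × 3/16 = 111
Contribution of malvidin-free: (494 − 481)² / 481 = 0.3514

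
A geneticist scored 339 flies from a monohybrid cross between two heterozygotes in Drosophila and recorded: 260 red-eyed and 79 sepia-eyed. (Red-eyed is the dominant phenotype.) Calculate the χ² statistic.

0.520

For a monohybrid cross between heterozygotes with complete dominance, the expected phenotypic ratio is 3:1.
Total ratio parts = 4. Expected numbers out of 339:
  red-eyed: 339 × 3/4 = 254.25
  sepia-eyed: 339 × 1/4 = 84.75
χ² = Σ (O − E)² / E
  red-eyed: (260 − 254.25)² / 254.25 = 0.1300
  sepia-eyed: (79 − 84.75)² / 84.75 = 0.3901
χ² = 0.1300 + 0.3901 = 0.5201 ≈ 0.520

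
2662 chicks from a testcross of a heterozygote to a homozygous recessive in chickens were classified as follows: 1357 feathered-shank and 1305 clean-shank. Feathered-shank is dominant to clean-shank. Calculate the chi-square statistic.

A testcross of a heterozygote (Aa × aa) gives a 1:1 phenotypic ratio.
Expected counts for N = 2662 under a 1:1 ratio (total parts = 2):
  feathered-shank: 2662 × 1/2 = 1331
  clean-shank: 2662 × 1/2 = 1331
χ² = Σ (O − E)² / E
  feathered-shank: (1357 − 1331)² / 1331 = 0.5079
  clean-shank: (1305 − 1331)² / 1331 = 0.5079
χ² = 0.5079 + 0.5079 = 1.0158 ≈ 1.016

1.016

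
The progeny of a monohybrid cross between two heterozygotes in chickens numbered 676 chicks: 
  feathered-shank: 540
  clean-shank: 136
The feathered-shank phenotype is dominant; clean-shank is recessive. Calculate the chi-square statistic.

8.592

For a monohybrid cross between heterozygotes with complete dominance, the expected phenotypic ratio is 3:1.
Expected counts for N = 676 under a 3:1 ratio (total parts = 4):
  feathered-shank: 676 × 3/4 = 507
  clean-shank: 676 × 1/4 = 169
χ² = Σ (O − E)² / E
  feathered-shank: (540 − 507)² / 507 = 2.1479
  clean-shank: (136 − 169)² / 169 = 6.4438
χ² = 2.1479 + 6.4438 = 8.5917 ≈ 8.592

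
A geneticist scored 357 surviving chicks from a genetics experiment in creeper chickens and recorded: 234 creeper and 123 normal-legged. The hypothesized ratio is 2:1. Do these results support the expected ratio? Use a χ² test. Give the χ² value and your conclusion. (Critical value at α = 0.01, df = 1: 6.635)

The 2:1 ratio has 3 parts, so with N = 357 the expected counts are:
  creeper: 357 × 2/3 = 238
  normal-legged: 357 × 1/3 = 119
χ² = Σ (O − E)² / E
  creeper: (234 − 238)² / 238 = 0.0672
  normal-legged: (123 − 119)² / 119 = 0.1345
χ² = 0.0672 + 0.1345 = 0.2017 ≈ 0.202
Degrees of freedom = 2 − 1 = 1; critical value at α = 0.01 is 6.635.
Since 0.202 < 6.635, we fail to reject the null hypothesis — the data are consistent with the 2:1 ratio.

0.202; consistent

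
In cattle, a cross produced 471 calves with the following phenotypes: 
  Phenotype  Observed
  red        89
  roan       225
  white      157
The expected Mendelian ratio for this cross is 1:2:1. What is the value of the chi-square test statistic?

Expected counts for N = 471 under a 1:2:1 ratio (total parts = 4):
  red: 471 × 1/4 = 117.75
  roan: 471 × 2/4 = 235.5
  white: 471 × 1/4 = 117.75
χ² = Σ (O − E)² / E
  red: (89 − 117.75)² / 117.75 = 7.0196
  roan: (225 − 235.5)² / 235.5 = 0.4682
  white: (157 − 117.75)² / 117.75 = 13.0833
χ² = 7.0196 + 0.4682 + 13.0833 = 20.5711 ≈ 20.571

20.571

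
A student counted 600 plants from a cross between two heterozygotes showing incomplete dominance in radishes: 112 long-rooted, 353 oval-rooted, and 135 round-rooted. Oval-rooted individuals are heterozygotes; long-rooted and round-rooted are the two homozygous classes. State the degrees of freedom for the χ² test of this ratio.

With incomplete dominance, a heterozygote × heterozygote cross gives a 1:2:1 phenotypic ratio.
A goodness-of-fit test with 3 phenotype classes has df = 3 − 1 = 2.

2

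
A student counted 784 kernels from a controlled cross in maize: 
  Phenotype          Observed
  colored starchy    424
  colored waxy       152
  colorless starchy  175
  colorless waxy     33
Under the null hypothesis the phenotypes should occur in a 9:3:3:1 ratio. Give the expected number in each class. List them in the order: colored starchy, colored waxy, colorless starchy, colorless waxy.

441, 147, 147, 49

Expected counts for N = 784 under a 9:3:3:1 ratio (total parts = 16):
  colored starchy: 784 × 9/16 = 441
  colored waxy: 784 × 3/16 = 147
  colorless starchy: 784 × 3/16 = 147
  colorless waxy: 784 × 1/16 = 49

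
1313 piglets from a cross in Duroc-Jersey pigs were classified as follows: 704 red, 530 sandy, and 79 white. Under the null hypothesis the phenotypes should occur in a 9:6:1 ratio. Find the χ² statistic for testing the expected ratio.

4.607

Expected counts for N = 1313 under a 9:6:1 ratio (total parts = 16):
  red: 1313 × 9/16 = 738.5625
  sandy: 1313 × 6/16 = 492.375
  white: 1313 × 1/16 = 82.0625
χ² = Σ (O − E)² / E
  red: (704 − 738.5625)² / 738.5625 = 1.6174
  sandy: (530 − 492.375)² / 492.375 = 2.8751
  white: (79 − 82.0625)² / 82.0625 = 0.1143
χ² = 1.6174 + 2.8751 + 0.1143 = 4.6068 ≈ 4.607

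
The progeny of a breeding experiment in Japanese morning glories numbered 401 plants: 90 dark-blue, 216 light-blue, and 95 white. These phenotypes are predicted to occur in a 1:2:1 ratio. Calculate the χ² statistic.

The 1:2:1 ratio has 4 parts, so with N = 401 the expected counts are:
  dark-blue: 401 × 1/4 = 100.25
  light-blue: 401 × 2/4 = 200.5
  white: 401 × 1/4 = 100.25
χ² = Σ (O − E)² / E
  dark-blue: (90 − 100.25)² / 100.25 = 1.0480
  light-blue: (216 − 200.5)² / 200.5 = 1.1983
  white: (95 − 100.25)² / 100.25 = 0.2749
χ² = 1.0480 + 1.1983 + 0.2749 = 2.5212 ≈ 2.521

2.521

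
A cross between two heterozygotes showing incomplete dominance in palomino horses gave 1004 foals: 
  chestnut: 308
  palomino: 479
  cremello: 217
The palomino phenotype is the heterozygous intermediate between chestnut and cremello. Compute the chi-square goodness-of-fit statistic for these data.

18.604

With incomplete dominance, a heterozygote × heterozygote cross gives a 1:2:1 phenotypic ratio.
The 1:2:1 ratio has 4 parts, so with N = 1004 the expected counts are:
  chestnut: 1004 × 1/4 = 251
  palomino: 1004 × 2/4 = 502
  cremello: 1004 × 1/4 = 251
χ² = Σ (O − E)² / E
  chestnut: (308 − 251)² / 251 = 12.9442
  palomino: (479 − 502)² / 502 = 1.0538
  cremello: (217 − 251)² / 251 = 4.6056
χ² = 12.9442 + 1.0538 + 4.6056 = 18.6036 ≈ 18.604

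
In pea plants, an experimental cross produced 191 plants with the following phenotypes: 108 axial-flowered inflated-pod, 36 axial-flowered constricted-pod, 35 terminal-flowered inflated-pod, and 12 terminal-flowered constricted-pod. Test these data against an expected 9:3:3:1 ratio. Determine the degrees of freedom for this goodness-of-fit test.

A goodness-of-fit test with 4 phenotype classes has df = 4 − 1 = 3.

3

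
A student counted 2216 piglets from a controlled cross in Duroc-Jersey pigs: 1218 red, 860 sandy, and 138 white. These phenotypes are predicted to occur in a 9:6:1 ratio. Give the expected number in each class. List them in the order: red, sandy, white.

1246.5, 831, 138.5

The 9:6:1 ratio has 16 parts, so with N = 2216 the expected counts are:
  red: 2216 × 9/16 = 1246.5
  sandy: 2216 × 6/16 = 831
  white: 2216 × 1/16 = 138.5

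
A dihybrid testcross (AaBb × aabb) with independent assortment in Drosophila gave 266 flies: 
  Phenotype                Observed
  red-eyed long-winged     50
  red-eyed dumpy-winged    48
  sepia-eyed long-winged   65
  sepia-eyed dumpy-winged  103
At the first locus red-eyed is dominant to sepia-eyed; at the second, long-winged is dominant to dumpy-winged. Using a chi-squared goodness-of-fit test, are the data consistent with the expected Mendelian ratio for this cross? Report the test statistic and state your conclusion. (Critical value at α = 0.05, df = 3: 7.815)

29.308; not consistent

A dihybrid testcross with independent assortment gives a 1:1:1:1 ratio.
Expected counts for N = 266 under a 1:1:1:1 ratio (total parts = 4):
  red-eyed long-winged: 266 × 1/4 = 66.5
  red-eyed dumpy-winged: 266 × 1/4 = 66.5
  sepia-eyed long-winged: 266 × 1/4 = 66.5
  sepia-eyed dumpy-winged: 266 × 1/4 = 66.5
χ² = Σ (O − E)² / E
  red-eyed long-winged: (50 − 66.5)² / 66.5 = 4.0940
  red-eyed dumpy-winged: (48 − 66.5)² / 66.5 = 5.1466
  sepia-eyed long-winged: (65 − 66.5)² / 66.5 = 0.0338
  sepia-eyed dumpy-winged: (103 − 66.5)² / 66.5 = 20.0338
χ² = 4.0940 + 5.1466 + 0.0338 + 20.0338 = 29.3082 ≈ 29.308
Degrees of freedom = 4 − 1 = 3; critical value at α = 0.05 is 7.815.
Since 29.308 > 7.815, we reject the null hypothesis — the data do not fit the 1:1:1:1 ratio.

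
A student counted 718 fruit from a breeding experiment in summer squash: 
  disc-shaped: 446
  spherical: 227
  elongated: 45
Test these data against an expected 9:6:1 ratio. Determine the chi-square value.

11.024

The 9:6:1 ratio has 16 parts, so with N = 718 the expected counts are:
  disc-shaped: 718 × 9/16 = 403.875
  spherical: 718 × 6/16 = 269.25
  elongated: 718 × 1/16 = 44.875
χ² = Σ (O − E)² / E
  disc-shaped: (446 − 403.875)² / 403.875 = 4.3937
  spherical: (227 − 269.25)² / 269.25 = 6.6298
  elongated: (45 − 44.875)² / 44.875 = 0.0003
χ² = 4.3937 + 6.6298 + 0.0003 = 11.0238 ≈ 11.024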